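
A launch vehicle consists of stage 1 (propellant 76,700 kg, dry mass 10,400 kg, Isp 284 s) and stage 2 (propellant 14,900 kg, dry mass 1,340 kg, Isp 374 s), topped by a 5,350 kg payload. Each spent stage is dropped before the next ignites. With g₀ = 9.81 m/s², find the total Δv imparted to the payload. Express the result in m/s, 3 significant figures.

Ignition mass of stage 1 = 76,700+10,400 + 14,900+1,340 + 5,350 = 108,690 kg.
Stage 1: m₀ = 108,690 kg, m_f = 108,690 − 76,700 = 31,990 kg; Δv = 284×9.81×ln(3.398) = 2786.0×1.2231 ≈ 3408 m/s.
Stage 2: m₀ = 21,590 kg, m_f = 21,590 − 14,900 = 6,690 kg; Δv = 374×9.81×ln(3.227) = 3668.9×1.1716 ≈ 4299 m/s.
Total Δv = 3408 + 4299 = 7707 m/s.

Δv ≈ 7710 m/s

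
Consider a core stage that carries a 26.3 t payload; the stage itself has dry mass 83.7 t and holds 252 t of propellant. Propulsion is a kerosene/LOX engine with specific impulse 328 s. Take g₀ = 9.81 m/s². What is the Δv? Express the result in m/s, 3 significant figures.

Δv ≈ 3830 m/s

v_e = Isp · g₀ = 328 × 9.81 = 3217.7 m/s.
m₀ = payload + dry + propellant = 26.3 + 83.7 + 252 = 362 t.
m_f = payload + dry = 26.3 + 83.7 = 110 t.
By the Tsiolkovsky rocket equation, Δv = v_e · ln(m₀/m_f) = 3217.7 × ln(3.291) = 3217.7 × 1.1912 ≈ 3832.8 m/s.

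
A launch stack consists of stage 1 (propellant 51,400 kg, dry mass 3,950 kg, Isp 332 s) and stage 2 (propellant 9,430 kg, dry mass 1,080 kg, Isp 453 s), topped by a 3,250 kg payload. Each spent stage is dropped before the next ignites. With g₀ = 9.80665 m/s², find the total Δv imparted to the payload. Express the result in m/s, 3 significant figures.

Δv ≈ 9570 m/s

Ignition mass of stage 1 = 51,400+3,950 + 9,430+1,080 + 3,250 = 69,110 kg.
Stage 1: m₀ = 69,110 kg, m_f = 69,110 − 51,400 = 17,710 kg; Δv = 332×9.80665×ln(3.902) = 3255.8×1.3616 ≈ 4433 m/s.
Stage 2: m₀ = 13,760 kg, m_f = 13,760 − 9,430 = 4,330 kg; Δv = 453×9.80665×ln(3.178) = 4442.4×1.1562 ≈ 5136 m/s.
Total Δv = 4433 + 5136 = 9569 m/s.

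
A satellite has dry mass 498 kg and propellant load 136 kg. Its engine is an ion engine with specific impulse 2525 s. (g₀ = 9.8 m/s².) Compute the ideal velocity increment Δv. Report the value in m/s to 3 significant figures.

Δv ≈ 5970 m/s

v_e = Isp · g₀ = 2525 × 9.8 = 24745.0 m/s.
m₀ = m_dry + m_prop = 498 + 136 = 634 kg.
Rocket equation: Δv = v_e · ln(m₀/m_f) = 24745.0 × ln(1.273) = 24745.0 × 0.2414 ≈ 5974.7 m/s.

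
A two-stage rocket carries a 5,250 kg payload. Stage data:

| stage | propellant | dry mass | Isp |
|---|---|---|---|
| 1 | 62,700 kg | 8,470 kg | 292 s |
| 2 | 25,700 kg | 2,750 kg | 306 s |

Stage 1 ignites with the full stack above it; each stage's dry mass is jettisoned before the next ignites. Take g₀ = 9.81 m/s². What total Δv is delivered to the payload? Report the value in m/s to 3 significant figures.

Δv ≈ 6930 m/s

Ignition mass of stage 1 = 62,700+8,470 + 25,700+2,750 + 5,250 = 104,870 kg.
Stage 1: m₀ = 104,870 kg, m_f = 104,870 − 62,700 = 42,170 kg; Δv = 292×9.81×ln(2.487) = 2864.5×0.9110 ≈ 2610 m/s.
Stage 2: m₀ = 33,700 kg, m_f = 33,700 − 25,700 = 8,000 kg; Δv = 306×9.81×ln(4.213) = 3001.9×1.4381 ≈ 4317 m/s.
Total Δv = 2610 + 4317 = 6927 m/s.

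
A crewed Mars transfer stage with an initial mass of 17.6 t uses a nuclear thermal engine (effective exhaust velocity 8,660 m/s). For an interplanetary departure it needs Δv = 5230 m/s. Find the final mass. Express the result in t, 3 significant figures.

final mass ≈ 9.62 t

Using Δv = v_e ln(m₀/m_f): m₀/m_f = exp(Δv / v_e) = exp(5230 / 8660.0) = exp(0.6039) = 1.8293.
m_f = m₀ / 1.8293 = 17.6 / 1.8293 = 9.62117 t.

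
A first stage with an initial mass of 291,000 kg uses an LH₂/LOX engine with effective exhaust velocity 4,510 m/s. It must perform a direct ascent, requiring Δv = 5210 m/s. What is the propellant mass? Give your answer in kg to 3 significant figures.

m₀/m_f = exp(Δv / v_e) = exp(5210 / 4510.0) = exp(1.1552) = 3.1747.
m_f = 291,000 / 3.1747 = 91,662.2 kg, so propellant = m₀ − m_f = 291,000 − 91,662.2 = 199,337.8 kg.

propellant mass ≈ 199000 kg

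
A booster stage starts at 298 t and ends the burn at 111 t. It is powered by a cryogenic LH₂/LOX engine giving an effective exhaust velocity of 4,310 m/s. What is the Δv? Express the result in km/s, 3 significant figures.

Δv = v_e · ln(m₀/m_f) = 4310.0 × ln(2.685) = 4310.0 × 0.9876 ≈ 4256.4 m/s.

Δv ≈ 4.26 km/s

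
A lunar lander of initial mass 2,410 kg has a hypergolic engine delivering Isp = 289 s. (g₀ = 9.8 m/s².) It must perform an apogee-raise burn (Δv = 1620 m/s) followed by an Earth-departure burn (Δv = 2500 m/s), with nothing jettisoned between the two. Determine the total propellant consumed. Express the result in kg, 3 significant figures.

v_e = Isp · g₀ = 289 × 9.8 = 2832.2 m/s.
After the first burn: m = 2410 × exp(−1620/2832.2) = 2410 × 0.56440 = 1,360.2 kg.
After the second burn: m = 1,360.2 × exp(−2500/2832.2) = 1,360.2 × 0.41366 = 562.66 kg.
Total propellant = m₀ − m_final = 2410 − 562.66 = 1,847.34 kg.

total propellant consumed ≈ 1850 kg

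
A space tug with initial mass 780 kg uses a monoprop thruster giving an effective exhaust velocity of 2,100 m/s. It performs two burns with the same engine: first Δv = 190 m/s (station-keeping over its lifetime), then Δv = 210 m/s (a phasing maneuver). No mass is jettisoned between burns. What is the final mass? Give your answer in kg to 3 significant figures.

final mass ≈ 645 kg

After the first burn: m = 780 × exp(−190/2100.0) = 780 × 0.91350 = 712.53 kg.
After the second burn: m = 712.53 × exp(−210/2100.0) = 712.53 × 0.90484 = 644.726 kg.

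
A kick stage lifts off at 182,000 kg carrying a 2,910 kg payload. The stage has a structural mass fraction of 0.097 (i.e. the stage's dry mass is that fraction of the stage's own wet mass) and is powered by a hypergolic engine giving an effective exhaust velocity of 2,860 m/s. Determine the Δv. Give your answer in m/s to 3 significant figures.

Δv ≈ 6280 m/s

Stage wet mass = m₀ − payload = 182,000 − 2,910 = 179,090 kg.
Stage dry mass = ε × stage wet mass = 0.097 × 179,090 = 17,371.7 kg.
Burnout mass m_f = stage dry + payload = 17,371.7 + 2,910 = 20,281.7 kg.
Using Δv = v_e ln(m₀/m_f): Δv = v_e · ln(182,000/20,281.7) = 2860.0 × ln(8.974) = 2860.0 × 2.1943 ≈ 6276 m/s.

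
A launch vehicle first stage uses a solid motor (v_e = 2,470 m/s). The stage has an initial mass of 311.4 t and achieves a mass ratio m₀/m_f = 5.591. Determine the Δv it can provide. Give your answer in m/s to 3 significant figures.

Δv = v_e · ln(5.591) = 2470.0 × 1.7212 ≈ 4251.3 m/s.

Δv ≈ 4250 m/s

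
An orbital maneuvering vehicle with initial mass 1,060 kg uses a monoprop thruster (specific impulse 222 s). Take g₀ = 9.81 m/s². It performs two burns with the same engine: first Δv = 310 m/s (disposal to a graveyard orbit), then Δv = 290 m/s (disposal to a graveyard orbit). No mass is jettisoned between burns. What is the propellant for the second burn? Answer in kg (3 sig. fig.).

v_e = Isp · g₀ = 222 × 9.81 = 2177.8 m/s.
After the first burn: m = 1060 × exp(−310/2177.8) = 1060 × 0.86732 = 919.359 kg.
After the second burn: m = 919.359 × exp(−290/2177.8) = 919.359 × 0.87532 = 804.733 kg.
Second-burn propellant = 919.359 − 804.733 = 114.626 kg.

propellant for the second burn ≈ 115 kg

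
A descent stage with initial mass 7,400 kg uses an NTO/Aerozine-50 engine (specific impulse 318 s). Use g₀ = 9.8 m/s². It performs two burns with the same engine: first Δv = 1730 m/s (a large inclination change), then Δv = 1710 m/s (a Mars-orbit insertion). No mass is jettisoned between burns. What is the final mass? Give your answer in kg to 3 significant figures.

final mass ≈ 2450 kg

v_e = Isp · g₀ = 318 × 9.8 = 3116.4 m/s.
After the first burn: m = 7400 × exp(−1730/3116.4) = 7400 × 0.57400 = 4,247.6 kg.
After the second burn: m = 4,247.6 × exp(−1710/3116.4) = 4,247.6 × 0.57769 = 2,453.8 kg.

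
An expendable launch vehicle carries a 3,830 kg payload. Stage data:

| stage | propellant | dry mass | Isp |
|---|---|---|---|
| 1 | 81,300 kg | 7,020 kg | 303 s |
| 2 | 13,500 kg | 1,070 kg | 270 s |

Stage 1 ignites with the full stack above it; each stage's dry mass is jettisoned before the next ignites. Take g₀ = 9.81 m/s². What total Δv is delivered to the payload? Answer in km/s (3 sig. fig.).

Δv ≈ 7.77 km/s

Ignition mass of stage 1 = 81,300+7,020 + 13,500+1,070 + 3,830 = 106,720 kg.
Stage 1: m₀ = 106,720 kg, m_f = 106,720 − 81,300 = 25,420 kg; Δv = 303×9.81×ln(4.198) = 2972.4×1.4347 ≈ 4264 m/s.
Stage 2: m₀ = 18,400 kg, m_f = 18,400 − 13,500 = 4,900 kg; Δv = 270×9.81×ln(3.755) = 2648.7×1.3231 ≈ 3505 m/s.
Total Δv = 4264 + 3505 = 7769 m/s.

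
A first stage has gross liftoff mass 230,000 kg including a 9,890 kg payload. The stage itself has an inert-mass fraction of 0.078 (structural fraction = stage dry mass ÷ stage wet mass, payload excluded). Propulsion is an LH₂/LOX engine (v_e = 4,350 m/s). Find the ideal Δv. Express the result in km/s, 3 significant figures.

Stage wet mass = m₀ − payload = 230,000 − 9,890 = 220,110 kg.
Stage dry mass = ε × stage wet mass = 0.078 × 220,110 = 17,168.6 kg.
Burnout mass m_f = stage dry + payload = 17,168.6 + 9,890 = 27,058.6 kg.
Using Δv = v_e ln(m₀/m_f): Δv = v_e · ln(230,000/27,058.6) = 4350.0 × ln(8.5) = 4350.0 × 2.1401 ≈ 9309 m/s.

Δv ≈ 9.31 km/s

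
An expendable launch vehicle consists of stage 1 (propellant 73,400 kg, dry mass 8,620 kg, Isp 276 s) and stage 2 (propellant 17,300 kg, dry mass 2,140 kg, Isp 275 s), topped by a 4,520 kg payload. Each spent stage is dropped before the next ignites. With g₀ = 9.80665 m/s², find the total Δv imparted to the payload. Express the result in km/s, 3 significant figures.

Ignition mass of stage 1 = 73,400+8,620 + 17,300+2,140 + 4,520 = 105,980 kg.
Stage 1: m₀ = 105,980 kg, m_f = 105,980 − 73,400 = 32,580 kg; Δv = 276×9.80665×ln(3.253) = 2706.6×1.1796 ≈ 3193 m/s.
Stage 2: m₀ = 23,960 kg, m_f = 23,960 − 17,300 = 6,660 kg; Δv = 275×9.80665×ln(3.598) = 2696.8×1.2803 ≈ 3453 m/s.
Total Δv = 3193 + 3453 = 6646 m/s.

Δv ≈ 6.65 km/s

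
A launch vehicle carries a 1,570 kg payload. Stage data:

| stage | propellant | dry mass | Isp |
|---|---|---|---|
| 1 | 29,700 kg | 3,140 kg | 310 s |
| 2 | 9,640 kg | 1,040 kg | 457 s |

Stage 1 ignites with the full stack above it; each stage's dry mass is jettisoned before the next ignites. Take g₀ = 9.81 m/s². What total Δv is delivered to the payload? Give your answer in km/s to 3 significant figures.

Δv ≈ 10.2 km/s

Ignition mass of stage 1 = 29,700+3,140 + 9,640+1,040 + 1,570 = 45,090 kg.
Stage 1: m₀ = 45,090 kg, m_f = 45,090 − 29,700 = 15,390 kg; Δv = 310×9.81×ln(2.93) = 3041.1×1.0749 ≈ 3269 m/s.
Stage 2: m₀ = 12,250 kg, m_f = 12,250 − 9,640 = 2,610 kg; Δv = 457×9.81×ln(4.693) = 4483.2×1.5462 ≈ 6932 m/s.
Total Δv = 3269 + 6932 = 10201 m/s.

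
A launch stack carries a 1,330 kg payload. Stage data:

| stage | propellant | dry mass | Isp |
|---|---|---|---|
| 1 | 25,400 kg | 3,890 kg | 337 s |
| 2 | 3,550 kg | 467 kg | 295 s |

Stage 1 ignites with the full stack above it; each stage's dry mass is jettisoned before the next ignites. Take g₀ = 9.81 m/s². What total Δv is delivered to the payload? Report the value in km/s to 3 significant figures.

Ignition mass of stage 1 = 25,400+3,890 + 3,550+467 + 1,330 = 34,637 kg.
Stage 1: m₀ = 34,637 kg, m_f = 34,637 − 25,400 = 9,237 kg; Δv = 337×9.81×ln(3.75) = 3306.0×1.3217 ≈ 4370 m/s.
Stage 2: m₀ = 5,347 kg, m_f = 5,347 − 3,550 = 1,797 kg; Δv = 295×9.81×ln(2.976) = 2894.0×1.0904 ≈ 3156 m/s.
Total Δv = 4370 + 3156 = 7526 m/s.

Δv ≈ 7.53 km/s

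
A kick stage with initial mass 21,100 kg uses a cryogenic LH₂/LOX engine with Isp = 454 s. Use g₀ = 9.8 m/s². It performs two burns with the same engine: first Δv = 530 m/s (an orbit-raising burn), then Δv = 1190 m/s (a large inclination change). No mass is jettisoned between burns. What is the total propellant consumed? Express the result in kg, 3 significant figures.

total propellant consumed ≈ 6770 kg

v_e = Isp · g₀ = 454 × 9.8 = 4449.2 m/s.
After the first burn: m = 21100 × exp(−530/4449.2) = 21100 × 0.88770 = 18,730.5 kg.
After the second burn: m = 18,730.5 × exp(−1190/4449.2) = 18,730.5 × 0.76532 = 14,334.8 kg.
Total propellant = m₀ − m_final = 21100 − 14,334.8 = 6,765.2 kg.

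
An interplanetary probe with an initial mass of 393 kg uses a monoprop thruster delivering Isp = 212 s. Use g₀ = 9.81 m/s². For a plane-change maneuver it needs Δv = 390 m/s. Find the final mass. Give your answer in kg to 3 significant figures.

final mass ≈ 326 kg

v_e = Isp · g₀ = 212 × 9.81 = 2079.7 m/s.
m₀/m_f = exp(Δv / v_e) = exp(390 / 2079.7) = exp(0.1875) = 1.2063.
m_f = m₀ / 1.2063 = 393 / 1.2063 = 325.79 kg.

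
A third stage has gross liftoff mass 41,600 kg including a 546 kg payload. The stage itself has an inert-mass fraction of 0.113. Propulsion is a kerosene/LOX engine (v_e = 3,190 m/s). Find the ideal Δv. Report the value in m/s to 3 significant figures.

Stage wet mass = m₀ − payload = 41,600 − 546 = 41,054 kg.
Stage dry mass = ε × stage wet mass = 0.113 × 41,054 = 4,639.1 kg.
Burnout mass m_f = stage dry + payload = 4,639.1 + 546 = 5,185.1 kg.
By the Tsiolkovsky rocket equation, Δv = v_e · ln(41,600/5,185.1) = 3190.0 × ln(8.023) = 3190.0 × 2.0823 ≈ 6643 m/s.

Δv ≈ 6640 m/s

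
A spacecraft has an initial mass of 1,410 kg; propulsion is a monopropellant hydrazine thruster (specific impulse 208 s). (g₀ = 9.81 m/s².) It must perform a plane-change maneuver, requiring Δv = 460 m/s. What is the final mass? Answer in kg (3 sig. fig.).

v_e = Isp · g₀ = 208 × 9.81 = 2040.5 m/s.
m₀/m_f = exp(Δv / v_e) = exp(460 / 2040.5) = exp(0.2254) = 1.2529.
m_f = m₀ / 1.2529 = 1,410 / 1.2529 = 1,125.39 kg.

final mass ≈ 1130 kg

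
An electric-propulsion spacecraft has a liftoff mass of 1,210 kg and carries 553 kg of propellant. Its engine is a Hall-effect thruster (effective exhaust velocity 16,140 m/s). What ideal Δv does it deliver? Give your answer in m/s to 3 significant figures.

m_f = m₀ − m_prop = 1,210 − 553 = 657 kg.
Rocket equation: Δv = v_e · ln(m₀/m_f) = 16140.0 × ln(1.842) = 16140.0 × 0.6107 ≈ 9856.6 m/s.

Δv ≈ 9860 m/s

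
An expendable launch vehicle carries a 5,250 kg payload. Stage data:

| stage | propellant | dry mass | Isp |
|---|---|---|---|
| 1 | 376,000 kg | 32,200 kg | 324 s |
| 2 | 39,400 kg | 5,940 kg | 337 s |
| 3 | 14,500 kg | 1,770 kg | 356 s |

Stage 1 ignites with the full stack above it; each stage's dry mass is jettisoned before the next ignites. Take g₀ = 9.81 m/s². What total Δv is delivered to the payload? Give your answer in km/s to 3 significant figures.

Δv ≈ 11.8 km/s

Ignition mass of stage 1 = 376,000+32,200 + 39,400+5,940 + 14,500+1,770 + 5,250 = 475,060 kg.
Stage 1: m₀ = 475,060 kg, m_f = 475,060 − 376,000 = 99,060 kg; Δv = 324×9.81×ln(4.796) = 3178.4×1.5677 ≈ 4983 m/s.
Stage 2: m₀ = 66,860 kg, m_f = 66,860 − 39,400 = 27,460 kg; Δv = 337×9.81×ln(2.435) = 3306.0×0.8899 ≈ 2942 m/s.
Stage 3: m₀ = 21,520 kg, m_f = 21,520 − 14,500 = 7,020 kg; Δv = 356×9.81×ln(3.066) = 3492.4×1.1202 ≈ 3912 m/s.
Total Δv = 4983 + 2942 + 3912 = 11837 m/s.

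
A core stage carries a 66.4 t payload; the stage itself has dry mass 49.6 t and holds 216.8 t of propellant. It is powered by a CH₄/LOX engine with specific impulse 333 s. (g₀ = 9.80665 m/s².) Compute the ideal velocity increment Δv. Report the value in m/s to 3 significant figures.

Δv ≈ 3440 m/s

v_e = Isp · g₀ = 333 × 9.80665 = 3265.6 m/s.
m₀ = payload + dry + propellant = 66.4 + 49.6 + 216.8 = 332.8 t.
m_f = payload + dry = 66.4 + 49.6 = 116 t.
Rocket equation: Δv = v_e · ln(m₀/m_f) = 3265.6 × ln(2.869) = 3265.6 × 1.0540 ≈ 3441.8 m/s.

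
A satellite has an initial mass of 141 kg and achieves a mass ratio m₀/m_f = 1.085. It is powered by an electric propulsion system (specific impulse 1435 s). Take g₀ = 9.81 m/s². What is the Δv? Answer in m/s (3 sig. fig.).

v_e = Isp · g₀ = 1435 × 9.81 = 14077.4 m/s.
By the Tsiolkovsky rocket equation, Δv = v_e · ln(1.085) = 14077.4 × 0.0816 ≈ 1148.4 m/s.

Δv ≈ 1150 m/s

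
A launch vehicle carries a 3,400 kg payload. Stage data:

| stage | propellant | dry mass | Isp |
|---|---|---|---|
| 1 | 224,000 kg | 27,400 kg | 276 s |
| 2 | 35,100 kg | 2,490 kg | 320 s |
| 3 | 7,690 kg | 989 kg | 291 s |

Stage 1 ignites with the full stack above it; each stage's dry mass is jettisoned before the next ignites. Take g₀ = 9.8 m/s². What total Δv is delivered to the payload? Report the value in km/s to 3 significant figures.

Δv ≈ 10.4 km/s

Ignition mass of stage 1 = 224,000+27,400 + 35,100+2,490 + 7,690+989 + 3,400 = 301,069 kg.
Stage 1: m₀ = 301,069 kg, m_f = 301,069 − 224,000 = 77,069 kg; Δv = 276×9.8×ln(3.906) = 2704.8×1.3626 ≈ 3686 m/s.
Stage 2: m₀ = 49,669 kg, m_f = 49,669 − 35,100 = 14,569 kg; Δv = 320×9.8×ln(3.409) = 3136.0×1.2265 ≈ 3846 m/s.
Stage 3: m₀ = 12,079 kg, m_f = 12,079 − 7,690 = 4,389 kg; Δv = 291×9.8×ln(2.752) = 2851.8×1.0124 ≈ 2887 m/s.
Total Δv = 3686 + 3846 + 2887 = 10419 m/s.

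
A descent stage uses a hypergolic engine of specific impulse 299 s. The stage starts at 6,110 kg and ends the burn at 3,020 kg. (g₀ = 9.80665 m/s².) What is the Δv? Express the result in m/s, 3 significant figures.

v_e = Isp · g₀ = 299 × 9.80665 = 2932.2 m/s.
Δv = v_e · ln(m₀/m_f) = 2932.2 × ln(2.023) = 2932.2 × 0.7047 ≈ 2066.2 m/s.

Δv ≈ 2070 m/s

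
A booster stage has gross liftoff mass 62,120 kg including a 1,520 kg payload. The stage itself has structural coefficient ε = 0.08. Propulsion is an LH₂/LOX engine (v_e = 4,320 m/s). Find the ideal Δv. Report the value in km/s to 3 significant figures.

Stage wet mass = m₀ − payload = 62,120 − 1,520 = 60,600 kg.
Stage dry mass = ε × stage wet mass = 0.08 × 60,600 = 4,848 kg.
Burnout mass m_f = stage dry + payload = 4,848 + 1,520 = 6,368 kg.
Rocket equation: Δv = v_e · ln(62,120/6,368) = 4320.0 × ln(9.755) = 4320.0 × 2.2778 ≈ 9840 m/s.

Δv ≈ 9.84 km/s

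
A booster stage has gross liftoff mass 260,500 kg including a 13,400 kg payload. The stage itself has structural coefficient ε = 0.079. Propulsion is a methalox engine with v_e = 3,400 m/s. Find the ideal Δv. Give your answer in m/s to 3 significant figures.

Δv ≈ 7030 m/s

Stage wet mass = m₀ − payload = 260,500 − 13,400 = 247,100 kg.
Stage dry mass = ε × stage wet mass = 0.079 × 247,100 = 19,520.9 kg.
Burnout mass m_f = stage dry + payload = 19,520.9 + 13,400 = 32,920.9 kg.
From the ideal rocket equation, Δv = v_e · ln(260,500/32,920.9) = 3400.0 × ln(7.913) = 3400.0 × 2.0685 ≈ 7033 m/s.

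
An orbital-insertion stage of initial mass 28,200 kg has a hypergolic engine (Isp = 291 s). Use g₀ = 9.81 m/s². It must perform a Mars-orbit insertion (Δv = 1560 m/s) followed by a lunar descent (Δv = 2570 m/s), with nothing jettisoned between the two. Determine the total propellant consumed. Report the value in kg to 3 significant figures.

v_e = Isp · g₀ = 291 × 9.81 = 2854.7 m/s.
After the first burn: m = 28200 × exp(−1560/2854.7) = 28200 × 0.57899 = 16,327.5 kg.
After the second burn: m = 16,327.5 × exp(−2570/2854.7) = 16,327.5 × 0.40646 = 6,636.48 kg.
Total propellant = m₀ − m_final = 28200 − 6,636.48 = 21,563.52 kg.

total propellant consumed ≈ 21600 kg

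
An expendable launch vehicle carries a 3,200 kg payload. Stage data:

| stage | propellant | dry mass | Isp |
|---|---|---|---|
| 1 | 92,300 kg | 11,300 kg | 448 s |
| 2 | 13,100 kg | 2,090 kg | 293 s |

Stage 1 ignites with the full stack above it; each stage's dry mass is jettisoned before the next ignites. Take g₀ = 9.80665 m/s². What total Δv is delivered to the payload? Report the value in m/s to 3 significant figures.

Ignition mass of stage 1 = 92,300+11,300 + 13,100+2,090 + 3,200 = 121,990 kg.
Stage 1: m₀ = 121,990 kg, m_f = 121,990 − 92,300 = 29,690 kg; Δv = 448×9.80665×ln(4.109) = 4393.4×1.4131 ≈ 6208 m/s.
Stage 2: m₀ = 18,390 kg, m_f = 18,390 − 13,100 = 5,290 kg; Δv = 293×9.80665×ln(3.476) = 2873.3×1.2460 ≈ 3580 m/s.
Total Δv = 6208 + 3580 = 9788 m/s.

Δv ≈ 9790 m/s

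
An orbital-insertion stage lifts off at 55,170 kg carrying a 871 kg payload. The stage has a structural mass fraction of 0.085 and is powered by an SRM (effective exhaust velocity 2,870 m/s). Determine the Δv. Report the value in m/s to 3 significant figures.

Stage wet mass = m₀ − payload = 55,170 − 871 = 54,299 kg.
Stage dry mass = ε × stage wet mass = 0.085 × 54,299 = 4,615.42 kg.
Burnout mass m_f = stage dry + payload = 4,615.42 + 871 = 5,486.42 kg.
Rocket equation: Δv = v_e · ln(55,170/5,486.42) = 2870.0 × ln(10.06) = 2870.0 × 2.3081 ≈ 6624 m/s.

Δv ≈ 6620 m/s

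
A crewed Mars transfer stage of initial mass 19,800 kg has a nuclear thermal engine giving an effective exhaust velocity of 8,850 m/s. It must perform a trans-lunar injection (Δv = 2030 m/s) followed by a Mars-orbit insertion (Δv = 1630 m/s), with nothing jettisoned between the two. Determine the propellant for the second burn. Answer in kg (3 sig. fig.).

After the first burn: m = 19800 × exp(−2030/8850.0) = 19800 × 0.79503 = 15,741.6 kg.
After the second burn: m = 15,741.6 × exp(−1630/8850.0) = 15,741.6 × 0.83179 = 13,093.7 kg.
Second-burn propellant = 15,741.6 − 13,093.7 = 2,647.9 kg.

propellant for the second burn ≈ 2650 kg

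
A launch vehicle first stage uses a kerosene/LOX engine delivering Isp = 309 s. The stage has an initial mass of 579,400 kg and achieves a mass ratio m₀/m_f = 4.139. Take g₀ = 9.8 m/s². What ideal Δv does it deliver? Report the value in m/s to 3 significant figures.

v_e = Isp · g₀ = 309 × 9.8 = 3028.2 m/s.
Δv = v_e · ln(4.139) = 3028.2 × 1.4205 ≈ 4301.4 m/s.

Δv ≈ 4300 m/s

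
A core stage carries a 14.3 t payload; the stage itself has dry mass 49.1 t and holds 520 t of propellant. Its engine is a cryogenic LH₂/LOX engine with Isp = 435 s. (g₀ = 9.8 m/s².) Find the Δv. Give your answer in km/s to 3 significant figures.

v_e = Isp · g₀ = 435 × 9.8 = 4263.0 m/s.
m₀ = payload + dry + propellant = 14.3 + 49.1 + 520 = 583.4 t.
m_f = payload + dry = 14.3 + 49.1 = 63.4 t.
By the Tsiolkovsky rocket equation, Δv = v_e · ln(m₀/m_f) = 4263.0 × ln(9.202) = 4263.0 × 2.2194 ≈ 9461.3 m/s.

Δv ≈ 9.46 km/s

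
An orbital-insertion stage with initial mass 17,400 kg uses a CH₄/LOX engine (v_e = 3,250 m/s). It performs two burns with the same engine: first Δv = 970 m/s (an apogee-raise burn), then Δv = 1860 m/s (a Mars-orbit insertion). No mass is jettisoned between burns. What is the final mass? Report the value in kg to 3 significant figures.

After the first burn: m = 17400 × exp(−970/3250.0) = 17400 × 0.74196 = 12,910.1 kg.
After the second burn: m = 12,910.1 × exp(−1860/3250.0) = 12,910.1 × 0.56422 = 7,284.14 kg.

final mass ≈ 7280 kg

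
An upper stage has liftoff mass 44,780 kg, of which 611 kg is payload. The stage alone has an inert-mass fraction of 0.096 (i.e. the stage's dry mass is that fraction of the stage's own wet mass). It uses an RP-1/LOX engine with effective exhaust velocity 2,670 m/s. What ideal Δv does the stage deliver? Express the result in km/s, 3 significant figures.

Stage wet mass = m₀ − payload = 44,780 − 611 = 44,169 kg.
Stage dry mass = ε × stage wet mass = 0.096 × 44,169 = 4,240.22 kg.
Burnout mass m_f = stage dry + payload = 4,240.22 + 611 = 4,851.22 kg.
From the ideal rocket equation, Δv = v_e · ln(44,780/4,851.22) = 2670.0 × ln(9.231) = 2670.0 × 2.2225 ≈ 5934 m/s.

Δv ≈ 5.93 km/s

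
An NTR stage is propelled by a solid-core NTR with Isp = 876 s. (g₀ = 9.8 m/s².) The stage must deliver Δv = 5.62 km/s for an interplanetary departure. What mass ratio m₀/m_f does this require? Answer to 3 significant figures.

mass ratio ≈ 1.92

v_e = Isp · g₀ = 876 × 9.8 = 8584.8 m/s.
By the Tsiolkovsky rocket equation, m₀/m_f = exp(Δv / v_e) = exp(5620 / 8584.8) = exp(0.6546) = 1.9245.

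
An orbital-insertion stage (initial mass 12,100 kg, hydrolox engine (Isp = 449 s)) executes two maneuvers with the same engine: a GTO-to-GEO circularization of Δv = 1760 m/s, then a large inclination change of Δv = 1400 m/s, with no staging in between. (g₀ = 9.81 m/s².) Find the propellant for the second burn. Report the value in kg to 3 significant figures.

propellant for the second burn ≈ 2210 kg

v_e = Isp · g₀ = 449 × 9.81 = 4404.7 m/s.
After the first burn: m = 12100 × exp(−1760/4404.7) = 12100 × 0.67061 = 8,114.38 kg.
After the second burn: m = 8,114.38 × exp(−1400/4404.7) = 8,114.38 × 0.72772 = 5,905 kg.
Second-burn propellant = 8,114.38 − 5,905 = 2,209.38 kg.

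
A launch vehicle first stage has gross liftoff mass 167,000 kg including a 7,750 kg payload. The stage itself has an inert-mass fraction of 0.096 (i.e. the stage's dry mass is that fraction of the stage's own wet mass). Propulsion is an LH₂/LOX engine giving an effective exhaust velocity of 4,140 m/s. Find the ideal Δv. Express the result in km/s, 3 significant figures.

Stage wet mass = m₀ − payload = 167,000 − 7,750 = 159,250 kg.
Stage dry mass = ε × stage wet mass = 0.096 × 159,250 = 15,288 kg.
Burnout mass m_f = stage dry + payload = 15,288 + 7,750 = 23,038 kg.
Δv = v_e · ln(167,000/23,038) = 4140.0 × ln(7.249) = 4140.0 × 1.9808 ≈ 8201 m/s.

Δv ≈ 8.20 km/s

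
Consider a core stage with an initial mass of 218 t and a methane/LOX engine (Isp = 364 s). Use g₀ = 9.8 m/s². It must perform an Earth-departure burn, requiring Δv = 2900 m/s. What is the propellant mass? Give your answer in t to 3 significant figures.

propellant mass ≈ 121 t

v_e = Isp · g₀ = 364 × 9.8 = 3567.2 m/s.
m₀/m_f = exp(Δv / v_e) = exp(2900 / 3567.2) = exp(0.8130) = 2.2546.
m_f = 218 / 2.2546 = 96.6912 t, so propellant = m₀ − m_f = 218 − 96.6912 = 121.3088 t.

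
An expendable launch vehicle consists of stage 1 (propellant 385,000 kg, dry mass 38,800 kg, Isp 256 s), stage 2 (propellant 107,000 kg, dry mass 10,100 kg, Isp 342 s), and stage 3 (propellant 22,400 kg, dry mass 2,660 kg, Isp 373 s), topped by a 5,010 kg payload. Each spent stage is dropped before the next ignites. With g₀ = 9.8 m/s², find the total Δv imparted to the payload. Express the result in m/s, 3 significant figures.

Ignition mass of stage 1 = 385,000+38,800 + 107,000+10,100 + 22,400+2,660 + 5,010 = 570,970 kg.
Stage 1: m₀ = 570,970 kg, m_f = 570,970 − 385,000 = 185,970 kg; Δv = 256×9.8×ln(3.07) = 2508.8×1.1218 ≈ 2814 m/s.
Stage 2: m₀ = 147,170 kg, m_f = 147,170 − 107,000 = 40,170 kg; Δv = 342×9.8×ln(3.664) = 3351.6×1.2985 ≈ 4352 m/s.
Stage 3: m₀ = 30,070 kg, m_f = 30,070 − 22,400 = 7,670 kg; Δv = 373×9.8×ln(3.92) = 3655.4×1.3662 ≈ 4994 m/s.
Total Δv = 2814 + 4352 + 4994 = 12160 m/s.

Δv ≈ 12200 m/s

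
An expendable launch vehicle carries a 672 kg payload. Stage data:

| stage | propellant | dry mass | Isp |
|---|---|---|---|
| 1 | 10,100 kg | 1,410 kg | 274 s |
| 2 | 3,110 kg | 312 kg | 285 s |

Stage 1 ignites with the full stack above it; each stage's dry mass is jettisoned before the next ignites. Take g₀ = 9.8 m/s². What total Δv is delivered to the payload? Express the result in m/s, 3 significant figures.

Δv ≈ 6780 m/s

Ignition mass of stage 1 = 10,100+1,410 + 3,110+312 + 672 = 15,604 kg.
Stage 1: m₀ = 15,604 kg, m_f = 15,604 − 10,100 = 5,504 kg; Δv = 274×9.8×ln(2.835) = 2685.2×1.0421 ≈ 2798 m/s.
Stage 2: m₀ = 4,094 kg, m_f = 4,094 − 3,110 = 984 kg; Δv = 285×9.8×ln(4.161) = 2793.0×1.4257 ≈ 3982 m/s.
Total Δv = 2798 + 3982 = 6780 m/s.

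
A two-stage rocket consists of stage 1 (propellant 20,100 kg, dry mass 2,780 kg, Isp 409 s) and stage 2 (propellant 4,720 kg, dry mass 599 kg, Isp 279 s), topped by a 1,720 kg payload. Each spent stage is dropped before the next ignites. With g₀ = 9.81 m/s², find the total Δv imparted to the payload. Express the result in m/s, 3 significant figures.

Δv ≈ 7510 m/s

Ignition mass of stage 1 = 20,100+2,780 + 4,720+599 + 1,720 = 29,919 kg.
Stage 1: m₀ = 29,919 kg, m_f = 29,919 − 20,100 = 9,819 kg; Δv = 409×9.81×ln(3.047) = 4012.3×1.1142 ≈ 4470 m/s.
Stage 2: m₀ = 7,039 kg, m_f = 7,039 − 4,720 = 2,319 kg; Δv = 279×9.81×ln(3.035) = 2737.0×1.1103 ≈ 3039 m/s.
Total Δv = 4470 + 3039 = 7509 m/s.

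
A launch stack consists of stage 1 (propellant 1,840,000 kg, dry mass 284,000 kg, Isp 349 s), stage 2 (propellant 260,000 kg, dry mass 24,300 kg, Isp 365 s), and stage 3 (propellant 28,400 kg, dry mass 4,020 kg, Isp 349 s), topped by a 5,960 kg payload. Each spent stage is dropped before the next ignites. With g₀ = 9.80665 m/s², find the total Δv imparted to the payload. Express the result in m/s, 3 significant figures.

Ignition mass of stage 1 = 1,840,000+284,000 + 260,000+24,300 + 28,400+4,020 + 5,960 = 2,446,680 kg.
Stage 1: m₀ = 2,446,680 kg, m_f = 2,446,680 − 1,840,000 = 606,680 kg; Δv = 349×9.80665×ln(4.033) = 3422.5×1.3945 ≈ 4773 m/s.
Stage 2: m₀ = 322,680 kg, m_f = 322,680 − 260,000 = 62,680 kg; Δv = 365×9.80665×ln(5.148) = 3579.4×1.6386 ≈ 5865 m/s.
Stage 3: m₀ = 38,380 kg, m_f = 38,380 − 28,400 = 9,980 kg; Δv = 349×9.80665×ln(3.846) = 3422.5×1.3470 ≈ 4610 m/s.
Total Δv = 4773 + 5865 + 4610 = 15248 m/s.

Δv ≈ 15200 m/s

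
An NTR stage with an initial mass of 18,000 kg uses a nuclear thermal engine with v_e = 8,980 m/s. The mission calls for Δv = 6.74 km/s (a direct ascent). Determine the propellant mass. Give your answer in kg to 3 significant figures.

m₀/m_f = exp(Δv / v_e) = exp(6740 / 8980.0) = exp(0.7506) = 2.1182.
m_f = 18,000 / 2.1182 = 8,497.78 kg, so propellant = m₀ − m_f = 18,000 − 8,497.78 = 9,502.22 kg.

propellant mass ≈ 9500 kg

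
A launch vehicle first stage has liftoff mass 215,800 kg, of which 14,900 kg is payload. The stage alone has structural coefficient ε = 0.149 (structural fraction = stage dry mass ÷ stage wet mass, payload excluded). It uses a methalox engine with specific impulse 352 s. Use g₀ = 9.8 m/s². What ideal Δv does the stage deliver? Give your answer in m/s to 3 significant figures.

Δv ≈ 5420 m/s

Stage wet mass = m₀ − payload = 215,800 − 14,900 = 200,900 kg.
Stage dry mass = ε × stage wet mass = 0.149 × 200,900 = 29,934.1 kg.
Burnout mass m_f = stage dry + payload = 29,934.1 + 14,900 = 44,834.1 kg.
v_e = Isp · g₀ = 352 × 9.8 = 3449.6 m/s.
By the Tsiolkovsky rocket equation, Δv = v_e · ln(215,800/44,834.1) = 3449.6 × ln(4.813) = 3449.6 × 1.5714 ≈ 5421 m/s.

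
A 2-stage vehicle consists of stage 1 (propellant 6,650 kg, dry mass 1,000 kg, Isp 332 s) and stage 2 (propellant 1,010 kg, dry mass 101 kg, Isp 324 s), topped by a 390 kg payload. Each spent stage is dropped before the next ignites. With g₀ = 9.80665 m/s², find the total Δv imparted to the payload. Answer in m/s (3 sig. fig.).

Δv ≈ 7770 m/s

Ignition mass of stage 1 = 6,650+1,000 + 1,010+101 + 390 = 9,151 kg.
Stage 1: m₀ = 9,151 kg, m_f = 9,151 − 6,650 = 2,501 kg; Δv = 332×9.80665×ln(3.659) = 3255.8×1.2972 ≈ 4223 m/s.
Stage 2: m₀ = 1,501 kg, m_f = 1,501 − 1,010 = 491 kg; Δv = 324×9.80665×ln(3.057) = 3177.4×1.1174 ≈ 3551 m/s.
Total Δv = 4223 + 3551 = 7774 m/s.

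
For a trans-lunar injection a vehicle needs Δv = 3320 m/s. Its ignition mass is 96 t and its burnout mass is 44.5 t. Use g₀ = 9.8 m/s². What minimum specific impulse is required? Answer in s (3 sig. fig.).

ln(m₀/m_f) = ln(96000/44500) = ln(2.157) = 0.7689.
v_e = Δv / ln(m₀/m_f) = 3320 / 0.7689 = 4318.1 m/s.
Isp = v_e / g₀ = 4318.1 / 9.8 = 440.6 s.

Isp ≈ 441 s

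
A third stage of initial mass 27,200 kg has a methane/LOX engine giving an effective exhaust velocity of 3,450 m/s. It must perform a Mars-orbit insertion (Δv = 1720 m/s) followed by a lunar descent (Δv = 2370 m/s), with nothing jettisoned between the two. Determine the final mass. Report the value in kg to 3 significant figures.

final mass ≈ 8310 kg

After the first burn: m = 27200 × exp(−1720/3450.0) = 27200 × 0.60741 = 16,521.6 kg.
After the second burn: m = 16,521.6 × exp(−2370/3450.0) = 16,521.6 × 0.50310 = 8,312.02 kg.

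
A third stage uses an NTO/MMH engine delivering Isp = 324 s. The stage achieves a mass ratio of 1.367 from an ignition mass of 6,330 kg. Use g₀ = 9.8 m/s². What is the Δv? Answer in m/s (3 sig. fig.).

v_e = Isp · g₀ = 324 × 9.8 = 3175.2 m/s.
Δv = v_e · ln(1.367) = 3175.2 × 0.3126 ≈ 992.6 m/s.

Δv ≈ 993 m/s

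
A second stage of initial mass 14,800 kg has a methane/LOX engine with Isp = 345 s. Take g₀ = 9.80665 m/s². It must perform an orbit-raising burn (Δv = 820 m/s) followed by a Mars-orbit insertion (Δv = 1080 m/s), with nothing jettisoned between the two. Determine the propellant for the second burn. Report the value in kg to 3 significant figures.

v_e = Isp · g₀ = 345 × 9.80665 = 3383.3 m/s.
After the first burn: m = 14800 × exp(−820/3383.3) = 14800 × 0.78477 = 11,614.6 kg.
After the second burn: m = 11,614.6 × exp(−1080/3383.3) = 11,614.6 × 0.72672 = 8,440.56 kg.
Second-burn propellant = 11,614.6 − 8,440.56 = 3,174.04 kg.

propellant for the second burn ≈ 3170 kg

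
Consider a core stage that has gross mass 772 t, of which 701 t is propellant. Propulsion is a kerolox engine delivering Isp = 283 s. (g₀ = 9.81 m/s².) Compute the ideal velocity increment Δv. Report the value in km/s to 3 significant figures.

v_e = Isp · g₀ = 283 × 9.81 = 2776.2 m/s.
m_f = m₀ − m_prop = 772 − 701 = 71 t.
Δv = v_e · ln(m₀/m_f) = 2776.2 × ln(10.87) = 2776.2 × 2.3863 ≈ 6624.9 m/s.

Δv ≈ 6.62 km/s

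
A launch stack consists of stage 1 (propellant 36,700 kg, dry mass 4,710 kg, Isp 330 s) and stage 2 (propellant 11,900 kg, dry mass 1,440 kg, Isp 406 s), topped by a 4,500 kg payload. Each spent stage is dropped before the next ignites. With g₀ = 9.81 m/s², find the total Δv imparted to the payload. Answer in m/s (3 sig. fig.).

Δv ≈ 7510 m/s

Ignition mass of stage 1 = 36,700+4,710 + 11,900+1,440 + 4,500 = 59,250 kg.
Stage 1: m₀ = 59,250 kg, m_f = 59,250 − 36,700 = 22,550 kg; Δv = 330×9.81×ln(2.627) = 3237.3×0.9660 ≈ 3127 m/s.
Stage 2: m₀ = 17,840 kg, m_f = 17,840 − 11,900 = 5,940 kg; Δv = 406×9.81×ln(3.003) = 3982.9×1.0997 ≈ 4380 m/s.
Total Δv = 3127 + 4380 = 7507 m/s.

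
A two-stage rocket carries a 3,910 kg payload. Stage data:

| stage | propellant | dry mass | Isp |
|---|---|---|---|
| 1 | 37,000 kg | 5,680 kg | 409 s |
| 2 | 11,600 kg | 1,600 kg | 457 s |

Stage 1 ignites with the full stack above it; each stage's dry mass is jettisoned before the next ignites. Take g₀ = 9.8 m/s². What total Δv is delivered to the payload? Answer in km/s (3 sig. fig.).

Ignition mass of stage 1 = 37,000+5,680 + 11,600+1,600 + 3,910 = 59,790 kg.
Stage 1: m₀ = 59,790 kg, m_f = 59,790 − 37,000 = 22,790 kg; Δv = 409×9.8×ln(2.624) = 4008.2×0.9645 ≈ 3866 m/s.
Stage 2: m₀ = 17,110 kg, m_f = 17,110 − 11,600 = 5,510 kg; Δv = 457×9.8×ln(3.105) = 4478.6×1.1331 ≈ 5075 m/s.
Total Δv = 3866 + 5075 = 8941 m/s.

Δv ≈ 8.94 km/s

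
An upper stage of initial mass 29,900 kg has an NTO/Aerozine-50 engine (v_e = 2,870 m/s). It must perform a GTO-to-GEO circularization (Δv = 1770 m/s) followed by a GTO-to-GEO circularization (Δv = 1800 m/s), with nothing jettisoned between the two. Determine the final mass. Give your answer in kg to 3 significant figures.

After the first burn: m = 29900 × exp(−1770/2870.0) = 29900 × 0.53971 = 16,137.3 kg.
After the second burn: m = 16,137.3 × exp(−1800/2870.0) = 16,137.3 × 0.53410 = 8,618.93 kg.

final mass ≈ 8620 kg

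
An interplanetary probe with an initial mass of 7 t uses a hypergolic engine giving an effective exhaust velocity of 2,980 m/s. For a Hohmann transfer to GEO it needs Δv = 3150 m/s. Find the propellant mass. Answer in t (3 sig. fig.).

By the Tsiolkovsky rocket equation, m₀/m_f = exp(Δv / v_e) = exp(3150 / 2980.0) = exp(1.0570) = 2.8779.
m_f = 7 / 2.8779 = 2.43233 t, so propellant = m₀ − m_f = 7 − 2.43233 = 4.56767 t.

propellant mass ≈ 4.57 t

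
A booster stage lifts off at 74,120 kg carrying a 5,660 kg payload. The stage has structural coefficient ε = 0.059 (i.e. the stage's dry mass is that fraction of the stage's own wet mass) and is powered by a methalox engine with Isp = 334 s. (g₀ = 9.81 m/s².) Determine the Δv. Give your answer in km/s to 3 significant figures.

Δv ≈ 6.66 km/s

Stage wet mass = m₀ − payload = 74,120 − 5,660 = 68,460 kg.
Stage dry mass = ε × stage wet mass = 0.059 × 68,460 = 4,039.14 kg.
Burnout mass m_f = stage dry + payload = 4,039.14 + 5,660 = 9,699.14 kg.
v_e = Isp · g₀ = 334 × 9.81 = 3276.5 m/s.
Δv = v_e · ln(74,120/9,699.14) = 3276.5 × ln(7.642) = 3276.5 × 2.0336 ≈ 6663 m/s.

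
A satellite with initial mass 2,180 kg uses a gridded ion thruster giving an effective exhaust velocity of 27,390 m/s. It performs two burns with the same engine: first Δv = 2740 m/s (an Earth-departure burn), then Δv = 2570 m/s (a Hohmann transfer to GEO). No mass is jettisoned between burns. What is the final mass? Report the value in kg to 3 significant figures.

After the first burn: m = 2180 × exp(−2740/27390.0) = 2180 × 0.90480 = 1,972.46 kg.
After the second burn: m = 1,972.46 × exp(−2570/27390.0) = 1,972.46 × 0.91044 = 1,795.81 kg.

final mass ≈ 1800 kg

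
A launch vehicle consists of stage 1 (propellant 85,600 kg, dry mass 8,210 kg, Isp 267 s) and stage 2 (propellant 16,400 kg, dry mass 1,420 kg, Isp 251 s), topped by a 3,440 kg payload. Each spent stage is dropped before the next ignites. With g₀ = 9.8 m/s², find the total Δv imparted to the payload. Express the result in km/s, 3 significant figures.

Δv ≈ 7.19 km/s

Ignition mass of stage 1 = 85,600+8,210 + 16,400+1,420 + 3,440 = 115,070 kg.
Stage 1: m₀ = 115,070 kg, m_f = 115,070 − 85,600 = 29,470 kg; Δv = 267×9.8×ln(3.905) = 2616.6×1.3622 ≈ 3564 m/s.
Stage 2: m₀ = 21,260 kg, m_f = 21,260 − 16,400 = 4,860 kg; Δv = 251×9.8×ln(4.374) = 2459.8×1.4758 ≈ 3630 m/s.
Total Δv = 3564 + 3630 = 7194 m/s.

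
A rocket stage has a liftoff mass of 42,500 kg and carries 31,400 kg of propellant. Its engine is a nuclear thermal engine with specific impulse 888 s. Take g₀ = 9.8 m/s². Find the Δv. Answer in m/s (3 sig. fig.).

Δv ≈ 11700 m/s

v_e = Isp · g₀ = 888 × 9.8 = 8702.4 m/s.
m_f = m₀ − m_prop = 42,500 − 31,400 = 11,100 kg.
Rocket equation: Δv = v_e · ln(m₀/m_f) = 8702.4 × ln(3.829) = 8702.4 × 1.3426 ≈ 11683.5 m/s.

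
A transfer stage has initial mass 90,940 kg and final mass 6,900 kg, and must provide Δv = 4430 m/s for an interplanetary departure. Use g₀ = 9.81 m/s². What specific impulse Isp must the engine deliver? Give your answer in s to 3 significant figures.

ln(m₀/m_f) = ln(90940/6900) = ln(13.18) = 2.5787.
By the Tsiolkovsky rocket equation, v_e = Δv / ln(m₀/m_f) = 4430 / 2.5787 = 1717.9 m/s.
Isp = v_e / g₀ = 1717.9 / 9.81 = 175.1 s.

Isp ≈ 175 s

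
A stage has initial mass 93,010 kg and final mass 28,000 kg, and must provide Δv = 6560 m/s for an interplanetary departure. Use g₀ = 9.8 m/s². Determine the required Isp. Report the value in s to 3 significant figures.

ln(m₀/m_f) = ln(93010/28000) = ln(3.322) = 1.2005.
Rocket equation: v_e = Δv / ln(m₀/m_f) = 6560 / 1.2005 = 5464.4 m/s.
Isp = v_e / g₀ = 5464.4 / 9.8 = 557.6 s.

Isp ≈ 558 s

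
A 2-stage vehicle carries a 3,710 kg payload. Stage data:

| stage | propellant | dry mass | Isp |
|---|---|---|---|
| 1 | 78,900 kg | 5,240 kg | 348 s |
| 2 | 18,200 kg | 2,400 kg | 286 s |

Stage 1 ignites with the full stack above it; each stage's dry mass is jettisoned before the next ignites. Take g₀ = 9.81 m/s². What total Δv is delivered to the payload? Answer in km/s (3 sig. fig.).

Ignition mass of stage 1 = 78,900+5,240 + 18,200+2,400 + 3,710 = 108,450 kg.
Stage 1: m₀ = 108,450 kg, m_f = 108,450 − 78,900 = 29,550 kg; Δv = 348×9.81×ln(3.67) = 3413.9×1.3002 ≈ 4439 m/s.
Stage 2: m₀ = 24,310 kg, m_f = 24,310 − 18,200 = 6,110 kg; Δv = 286×9.81×ln(3.979) = 2805.7×1.3810 ≈ 3875 m/s.
Total Δv = 4439 + 3875 = 8314 m/s.

Δv ≈ 8.31 km/s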